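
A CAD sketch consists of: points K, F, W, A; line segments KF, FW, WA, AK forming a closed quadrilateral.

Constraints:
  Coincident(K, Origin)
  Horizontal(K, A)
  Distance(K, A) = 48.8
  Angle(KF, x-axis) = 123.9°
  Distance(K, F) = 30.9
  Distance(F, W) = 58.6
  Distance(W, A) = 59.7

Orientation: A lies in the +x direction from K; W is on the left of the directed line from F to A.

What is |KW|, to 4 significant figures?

65.68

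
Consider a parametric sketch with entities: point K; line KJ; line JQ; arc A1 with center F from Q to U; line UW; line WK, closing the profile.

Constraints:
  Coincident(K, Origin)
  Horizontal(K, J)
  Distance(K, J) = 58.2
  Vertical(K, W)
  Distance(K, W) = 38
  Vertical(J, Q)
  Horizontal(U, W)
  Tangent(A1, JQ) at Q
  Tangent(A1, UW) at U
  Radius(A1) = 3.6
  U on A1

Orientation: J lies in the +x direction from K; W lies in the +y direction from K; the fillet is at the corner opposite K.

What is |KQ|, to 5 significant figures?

67.606

K is at the origin; K and J share the same y with |KJ| = 58.2 and J on the +x side, so J = (58.200, 0.0000). K and W share the same x with |KW| = 38.0 and W on the +y side, so W = (0.0000, 38.000). The virtual corner opposite K is at (58.200, 38.000). Since A1 is tangent to JQ there, FQ ⟂ JQ and since A1 is tangent to UW there, FU ⟂ UW, with radius 3.6, so the center F sits 3.6 in from both sides at F = (54.600, 34.400). That places the tangent points at Q = (58.200, 34.400) on JQ and U = (54.600, 38.000) on UW. Then |KQ| = |Q − K| = 67.606.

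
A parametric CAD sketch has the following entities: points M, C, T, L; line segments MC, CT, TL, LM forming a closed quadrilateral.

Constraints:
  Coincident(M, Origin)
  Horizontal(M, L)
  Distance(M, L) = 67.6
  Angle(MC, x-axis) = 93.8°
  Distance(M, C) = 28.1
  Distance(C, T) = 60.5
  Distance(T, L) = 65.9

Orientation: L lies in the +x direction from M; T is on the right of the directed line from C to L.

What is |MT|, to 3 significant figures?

32.8

M is at the origin; ML is horizontal with |ML| = 67.6 and L in +x, so L = (67.6, 0). MC runs at 93.8° with |MC| = 28.1, so C = (-1.86, 28.0). T is determined by |CT| = 60.5 and |TL| = 65.9 together: it lies at the intersection of circle(C, 60.5) and circle(L, 65.9). With |CL| = 74.9, the foot of the radical line on CL is 32.9 from C and the perpendicular offset is √(60.5² − 32.9²) = 50.8. Taking the right-of-CL solution: T = (9.64, -31.4).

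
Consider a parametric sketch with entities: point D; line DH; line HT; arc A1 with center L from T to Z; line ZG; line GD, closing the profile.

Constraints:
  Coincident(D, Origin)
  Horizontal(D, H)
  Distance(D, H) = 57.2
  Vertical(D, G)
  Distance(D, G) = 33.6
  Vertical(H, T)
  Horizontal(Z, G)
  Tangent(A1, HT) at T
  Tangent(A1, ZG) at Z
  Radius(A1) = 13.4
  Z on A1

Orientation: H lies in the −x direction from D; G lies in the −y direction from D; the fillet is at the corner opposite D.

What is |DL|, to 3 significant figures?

48.2

D is at the origin; D and H share the same y with |DH| = 57.2 and H on the −x side, so H = (-57.2, 0.00). DG is vertical with |DG| = 33.6 and G on the −y side, so G = (0.00, -33.6). The virtual corner opposite D is at (-57.2, -33.6). A1 meets HT tangentially, so LT is at right angles to HT and the tangent condition forces LZ to be normal to ZG, with radius 13.4, so the center L sits 13.4 in from both sides at L = (-43.8, -20.2). Then |DL| = |L − D| = 48.2.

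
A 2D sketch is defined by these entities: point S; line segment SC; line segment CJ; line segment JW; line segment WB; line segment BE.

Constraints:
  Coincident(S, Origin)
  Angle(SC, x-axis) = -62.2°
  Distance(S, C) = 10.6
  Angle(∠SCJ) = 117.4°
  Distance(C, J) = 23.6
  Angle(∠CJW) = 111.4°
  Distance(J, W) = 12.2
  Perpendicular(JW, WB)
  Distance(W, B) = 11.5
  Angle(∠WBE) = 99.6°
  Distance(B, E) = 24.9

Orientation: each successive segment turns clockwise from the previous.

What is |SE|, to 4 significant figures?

17.87

The perpendicularity gives WB at right angles to JW, so WB runs at 76.60°; with |WB| = 11.5, B = (-17.73, -14.74). ∠WBE = 99.6° gives BE at -3.800° from the x-axis; with |BE| = 24.9, E = (7.117, -16.39). Then |SE| = |E − S| = 17.87.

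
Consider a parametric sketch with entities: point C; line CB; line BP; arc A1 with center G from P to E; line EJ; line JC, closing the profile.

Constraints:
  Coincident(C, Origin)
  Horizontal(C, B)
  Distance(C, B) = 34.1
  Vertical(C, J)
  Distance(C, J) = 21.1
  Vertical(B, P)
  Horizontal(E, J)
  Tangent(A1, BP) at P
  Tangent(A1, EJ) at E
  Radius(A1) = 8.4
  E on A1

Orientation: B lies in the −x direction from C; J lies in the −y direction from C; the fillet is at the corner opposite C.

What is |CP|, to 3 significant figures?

36.4

The virtual corner opposite C is at (-34.1, -21.1). Tangency of A1 to BP means the radius GP is perpendicular to BP and the tangent condition forces GE to be normal to EJ, with radius 8.4, so the center G sits 8.4 in from both sides at G = (-25.7, -12.7). That places the tangent points at P = (-34.1, -12.7) on BP and E = (-25.7, -21.1) on EJ. Then |CP| = |P − C| = 36.4.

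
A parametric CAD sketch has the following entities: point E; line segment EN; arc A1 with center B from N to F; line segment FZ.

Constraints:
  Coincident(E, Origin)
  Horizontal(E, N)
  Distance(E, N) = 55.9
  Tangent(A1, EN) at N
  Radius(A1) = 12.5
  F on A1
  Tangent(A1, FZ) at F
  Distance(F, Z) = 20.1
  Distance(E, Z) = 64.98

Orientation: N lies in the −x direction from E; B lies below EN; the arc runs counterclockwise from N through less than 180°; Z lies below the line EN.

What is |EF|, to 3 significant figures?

68.9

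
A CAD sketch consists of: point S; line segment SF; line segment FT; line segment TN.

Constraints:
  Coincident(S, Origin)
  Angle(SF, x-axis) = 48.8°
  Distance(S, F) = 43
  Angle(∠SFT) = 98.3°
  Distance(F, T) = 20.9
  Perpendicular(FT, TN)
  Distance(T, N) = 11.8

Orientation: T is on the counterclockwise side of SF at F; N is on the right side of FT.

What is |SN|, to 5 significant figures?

60.735

S is at the origin; SF runs at 48.8° with length 43.0, so F = 43.0·(cos 48.8°, sin 48.8°) = (28.324, 32.354). ∠SFT = 98.3°, so FT runs at 48.8° + (180° − 98.3°) = 130.50° from the x-axis; with |FT| = 20.9, T = F + 20.9·(cos 130.50°, sin 130.50°) = (14.750, 48.246). FT ⟂ TN; with |TN| = 11.8 on the right of FT, N = T + 11.8·(0.76041, 0.64945) = (23.723, 55.910). Then |SN| = |N − S| = 60.735.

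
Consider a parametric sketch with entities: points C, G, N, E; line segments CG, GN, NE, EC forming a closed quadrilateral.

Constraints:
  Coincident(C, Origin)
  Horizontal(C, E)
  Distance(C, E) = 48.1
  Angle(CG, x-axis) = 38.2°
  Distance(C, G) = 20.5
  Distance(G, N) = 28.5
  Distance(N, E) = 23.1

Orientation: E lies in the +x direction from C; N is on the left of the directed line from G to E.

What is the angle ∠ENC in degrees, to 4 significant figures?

75.41°

C is at the origin; C and E share the same y with |CE| = 48.1 and E in +x, so E = (48.1, 0). CG runs at 38.2° with |CG| = 20.5, so G = (16.11, 12.68). N is determined by |GN| = 28.5 and |NE| = 23.1 together: it lies at the intersection of circle(G, 28.5) and circle(E, 23.1). With |GE| = 34.41, the foot of the radical line on GE is 21.25 from G and the perpendicular offset is √(28.5² − 21.25²) = 18.99. Taking the left-of-GE solution: N = (42.86, 22.50).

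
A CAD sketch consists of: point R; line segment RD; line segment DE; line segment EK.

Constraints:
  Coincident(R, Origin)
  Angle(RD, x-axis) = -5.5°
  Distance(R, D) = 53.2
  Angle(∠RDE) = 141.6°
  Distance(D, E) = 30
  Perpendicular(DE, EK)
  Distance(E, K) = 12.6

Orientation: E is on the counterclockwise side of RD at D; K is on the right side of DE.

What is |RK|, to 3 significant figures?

85.0

R is at the origin; RD runs at -5.5° with length 53.2, so D = 53.2·(cos -5.5°, sin -5.5°) = (53.0, -5.10). ∠RDE = 141.6°, so DE runs at -5.5° + (180° − 141.6°) = 32.9° from the x-axis; with |DE| = 30.0, E = D + 30.0·(cos 32.9°, sin 32.9°) = (78.1, 11.2). DE is perpendicular to EK; with |EK| = 12.6 on the right of DE, K = E + 12.6·(0.543, -0.840) = (85.0, 0.617). Then |RK| = |K − R| = 85.0.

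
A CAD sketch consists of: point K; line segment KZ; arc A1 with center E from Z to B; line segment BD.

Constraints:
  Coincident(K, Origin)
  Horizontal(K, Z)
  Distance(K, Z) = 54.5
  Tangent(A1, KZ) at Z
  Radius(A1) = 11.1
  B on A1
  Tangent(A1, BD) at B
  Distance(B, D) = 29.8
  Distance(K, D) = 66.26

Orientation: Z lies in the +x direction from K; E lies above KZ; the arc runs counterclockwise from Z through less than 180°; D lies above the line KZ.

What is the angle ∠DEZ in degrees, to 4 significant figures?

173.1°

K is at the origin; K and Z share the same y with |KZ| = 54.5 and Z on the +x side, so Z = (54.50, 0.000). Since A1 is tangent to KZ there, EZ ⟂ KZ, so E = Z + (0, 11.1) = (54.50, 11.10). Since EB ⟂ BD (tangency), |ED| = √(11.1² + 29.8²) = 31.80 regardless of where B sits on A1. So D lies on both circle(K, 66.26) and circle(E, 31.80); the above-KZ intersection is D = (50.69, 42.67). B is the foot of the tangent from D: B = (64.36, 16.19).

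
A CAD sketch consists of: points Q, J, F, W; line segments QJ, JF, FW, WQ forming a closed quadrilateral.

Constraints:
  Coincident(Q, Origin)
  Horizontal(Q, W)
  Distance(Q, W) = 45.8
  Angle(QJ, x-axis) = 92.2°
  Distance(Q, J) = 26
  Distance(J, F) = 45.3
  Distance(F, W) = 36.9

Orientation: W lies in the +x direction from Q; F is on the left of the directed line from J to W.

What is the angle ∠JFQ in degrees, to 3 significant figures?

26.7°

Q is at the origin; QW is horizontal with |QW| = 45.8 and W in +x, so W = (45.8, 0). QJ runs at 92.2° with |QJ| = 26.0, so J = (-0.998, 26.0). F is determined by |JF| = 45.3 and |FW| = 36.9 together: it lies at the intersection of circle(J, 45.3) and circle(W, 36.9). With |JW| = 53.5, the foot of the radical line on JW is 33.2 from J and the perpendicular offset is √(45.3² − 33.2²) = 30.8. Taking the left-of-JW solution: F = (43.0, 36.8).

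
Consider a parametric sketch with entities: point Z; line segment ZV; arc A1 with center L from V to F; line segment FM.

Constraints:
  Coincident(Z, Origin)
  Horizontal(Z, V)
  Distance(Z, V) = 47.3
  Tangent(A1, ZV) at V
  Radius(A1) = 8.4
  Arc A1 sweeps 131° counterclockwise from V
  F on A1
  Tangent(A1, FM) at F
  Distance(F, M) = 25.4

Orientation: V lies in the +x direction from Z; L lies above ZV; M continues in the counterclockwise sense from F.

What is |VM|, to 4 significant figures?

34.65

Z is at the origin; Z and V share the same y with |ZV| = 47.3 and V on the +x side, so V = (47.30, 0.000). Tangency of A1 to ZV means the radius LV is perpendicular to ZV, so L = V + (0, 8.4) = (47.30, 8.400). On A1, V sits at bearing -90° from L; a 131° counterclockwise sweep puts F at bearing 41°, so F = L + 8.4·(cos 41°, sin 41°) = (53.64, 13.91). A1 meets FM tangentially, so LF is at right angles to FM, so FM runs along (−sin 41°, cos 41°); with |FM| = 25.4, M = (36.98, 33.08). Then |VM| = |M − V| = 34.65.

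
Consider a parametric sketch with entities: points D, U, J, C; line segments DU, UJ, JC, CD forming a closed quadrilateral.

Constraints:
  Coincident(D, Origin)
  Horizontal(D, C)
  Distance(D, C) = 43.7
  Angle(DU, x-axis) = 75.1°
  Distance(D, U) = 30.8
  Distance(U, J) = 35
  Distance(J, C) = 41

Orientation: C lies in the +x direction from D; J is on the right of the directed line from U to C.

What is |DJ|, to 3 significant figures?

5.73

Checks: |UJ| = 35.00 ✓; |JC| = 41.00 ✓.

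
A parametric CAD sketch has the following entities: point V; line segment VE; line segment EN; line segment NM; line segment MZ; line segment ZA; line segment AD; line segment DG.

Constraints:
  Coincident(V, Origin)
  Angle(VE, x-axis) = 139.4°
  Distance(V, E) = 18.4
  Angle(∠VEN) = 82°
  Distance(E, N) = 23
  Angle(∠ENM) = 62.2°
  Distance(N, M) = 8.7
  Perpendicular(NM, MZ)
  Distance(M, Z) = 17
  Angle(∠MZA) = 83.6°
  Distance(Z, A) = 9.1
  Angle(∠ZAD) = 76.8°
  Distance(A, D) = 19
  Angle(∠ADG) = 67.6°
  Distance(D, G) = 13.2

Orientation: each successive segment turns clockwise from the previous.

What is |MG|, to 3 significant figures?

9.94

∠ZAD = 76.8° gives AD at -6.00° from the x-axis; with |AD| = 19.0, D = (6.56, 21.8). ∠ADG = 67.6° gives DG at -118° from the x-axis; with |DG| = 13.2, G = (0.282, 10.2). Then |MG| = |G − M| = 9.94.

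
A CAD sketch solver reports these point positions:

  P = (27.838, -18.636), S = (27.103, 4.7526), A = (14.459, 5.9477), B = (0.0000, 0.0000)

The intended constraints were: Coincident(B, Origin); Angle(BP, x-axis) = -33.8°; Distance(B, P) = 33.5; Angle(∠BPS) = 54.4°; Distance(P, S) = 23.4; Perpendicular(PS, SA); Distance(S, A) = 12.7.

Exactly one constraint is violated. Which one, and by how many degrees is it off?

Perpendicular(PS, SA) — off by 7.20°.

B = (0.00, 0.00) ✓; BP at -33.80° ✓; |BP| = 33.50 ✓; ∠BPS = 54.40° ✓; |PS| = 23.40 ✓; ∠(PS, SA) = 82.80° ✗; |SA| = 12.70 ✓.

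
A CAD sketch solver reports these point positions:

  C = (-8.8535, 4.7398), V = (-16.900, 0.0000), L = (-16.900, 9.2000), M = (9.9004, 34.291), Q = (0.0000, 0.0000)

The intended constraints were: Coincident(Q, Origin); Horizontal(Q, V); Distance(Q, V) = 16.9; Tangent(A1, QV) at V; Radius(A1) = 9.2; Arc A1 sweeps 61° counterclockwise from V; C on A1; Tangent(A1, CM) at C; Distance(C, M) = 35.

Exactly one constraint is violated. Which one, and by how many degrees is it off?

Tangent(A1, CM) at C — off by 3.40°.

Q = (0.00, 0.00) ✓; Q.y = 0.00, V.y = 0.00 ✓; |QV| = 16.90 ✓; ∠(LV, VQ) = 90.00° ✓; |LV| = 9.200 ✓; bearing(L→C) − bearing(L→V) = 61.00° ✓; |LC| = 9.200 ✓; ∠(LC, CM) = 93.40° ✗; |CM| = 35.00 ✓.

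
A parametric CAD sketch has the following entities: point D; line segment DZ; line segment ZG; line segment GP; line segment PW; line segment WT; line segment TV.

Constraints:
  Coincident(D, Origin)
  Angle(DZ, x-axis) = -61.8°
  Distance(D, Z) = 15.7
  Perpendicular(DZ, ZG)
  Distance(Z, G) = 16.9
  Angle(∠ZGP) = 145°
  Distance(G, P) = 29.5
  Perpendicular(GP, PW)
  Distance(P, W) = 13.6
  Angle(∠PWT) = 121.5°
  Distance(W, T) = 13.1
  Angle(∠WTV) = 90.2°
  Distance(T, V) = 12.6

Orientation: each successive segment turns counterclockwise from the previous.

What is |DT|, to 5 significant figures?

23.265

D is at the origin; DZ runs at -61.8° with length 15.7, so Z = (7.4190, -13.836). DZ is perpendicular to ZG, so ZG runs at 28.200°; with |ZG| = 16.9, G = (22.313, -5.8504). ∠ZGP = 145.0° gives GP at 63.200° from the x-axis; with |GP| = 29.5, P = (35.614, 20.481). The perpendicularity gives PW at right angles to GP, so PW runs at 153.20°; with |PW| = 13.6, W = (23.475, 26.613). ∠PWT = 121.5° gives WT at -148.30° from the x-axis; with |WT| = 13.1, T = (12.329, 19.729). Then |DT| = |T − D| = 23.265.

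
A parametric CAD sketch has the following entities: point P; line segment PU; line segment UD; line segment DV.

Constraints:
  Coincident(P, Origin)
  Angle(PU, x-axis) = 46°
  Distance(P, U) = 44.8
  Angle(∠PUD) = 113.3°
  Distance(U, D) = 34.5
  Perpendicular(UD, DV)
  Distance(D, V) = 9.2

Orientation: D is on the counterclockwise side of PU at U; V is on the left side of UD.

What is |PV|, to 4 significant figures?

61.22

P is at the origin; PU runs at 46.0° with length 44.8, so U = 44.8·(cos 46.0°, sin 46.0°) = (31.12, 32.23). ∠PUD = 113.3°, so UD runs at 46.0° + (180° − 113.3°) = 112.7° from the x-axis; with |UD| = 34.5, D = U + 34.5·(cos 112.7°, sin 112.7°) = (17.81, 64.05). UD is perpendicular to DV; with |DV| = 9.2 on the left of UD, V = D + 9.2·(-0.9225, -0.3859) = (9.320, 60.50). Then |PV| = |V − P| = 61.22.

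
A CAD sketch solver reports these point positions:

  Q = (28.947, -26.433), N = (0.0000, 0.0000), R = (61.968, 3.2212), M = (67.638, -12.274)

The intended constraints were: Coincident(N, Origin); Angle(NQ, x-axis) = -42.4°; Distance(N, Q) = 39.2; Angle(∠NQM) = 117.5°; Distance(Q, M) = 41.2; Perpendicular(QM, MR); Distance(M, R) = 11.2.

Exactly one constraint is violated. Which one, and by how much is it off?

Distance(M, R) = 11.2 — off by 5.30.

N = (0.00, 0.00) ✓; NQ at -42.40° ✓; |NQ| = 39.20 ✓; ∠NQM = 117.5° ✓; |QM| = 41.20 ✓; ∠(QM, MR) = 90.00° ✓; |MR| = 16.50 ✗.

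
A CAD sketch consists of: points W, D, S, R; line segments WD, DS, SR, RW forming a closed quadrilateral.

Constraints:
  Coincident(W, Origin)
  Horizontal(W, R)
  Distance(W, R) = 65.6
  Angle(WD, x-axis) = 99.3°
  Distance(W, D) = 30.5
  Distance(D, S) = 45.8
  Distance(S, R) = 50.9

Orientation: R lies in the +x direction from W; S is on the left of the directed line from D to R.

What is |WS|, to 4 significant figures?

58.25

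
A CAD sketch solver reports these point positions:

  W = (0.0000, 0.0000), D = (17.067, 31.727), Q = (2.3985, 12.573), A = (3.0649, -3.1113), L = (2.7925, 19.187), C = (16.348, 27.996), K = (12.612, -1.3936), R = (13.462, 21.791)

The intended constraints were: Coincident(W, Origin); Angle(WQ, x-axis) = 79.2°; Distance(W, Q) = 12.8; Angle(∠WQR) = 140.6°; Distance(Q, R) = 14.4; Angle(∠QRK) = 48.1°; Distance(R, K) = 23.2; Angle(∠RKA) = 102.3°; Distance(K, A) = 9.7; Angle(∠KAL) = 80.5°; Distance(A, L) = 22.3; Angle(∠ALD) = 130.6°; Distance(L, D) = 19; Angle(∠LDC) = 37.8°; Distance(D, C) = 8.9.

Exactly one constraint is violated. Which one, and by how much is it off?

Distance(D, C) = 8.9 — off by 5.10.

W = (0.00, 0.00) ✓; WQ at 79.20° ✓; |WQ| = 12.80 ✓; ∠WQR = 140.6° ✓; |QR| = 14.40 ✓; ∠QRK = 48.10° ✓; |RK| = 23.20 ✓; ∠RKA = 102.3° ✓; |KA| = 9.700 ✓; ∠KAL = 80.50° ✓; |AL| = 22.30 ✓; ∠ALD = 130.6° ✓; |LD| = 19.00 ✓; ∠LDC = 37.79° ✓; |DC| = 3.800 ✗.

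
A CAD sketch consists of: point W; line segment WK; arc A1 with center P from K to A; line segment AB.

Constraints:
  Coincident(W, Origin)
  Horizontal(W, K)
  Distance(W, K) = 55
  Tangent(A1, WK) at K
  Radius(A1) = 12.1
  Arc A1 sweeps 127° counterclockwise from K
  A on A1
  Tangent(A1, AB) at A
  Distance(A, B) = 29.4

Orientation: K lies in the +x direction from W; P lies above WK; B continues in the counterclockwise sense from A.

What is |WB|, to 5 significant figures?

63.587

W is at the origin; W and K share the same y with |WK| = 55.0 and K on the +x side, so K = (55.000, 0.0000). The tangent condition forces PK to be normal to WK, so P = K + (0, 12.1) = (55.000, 12.100). On A1, K sits at bearing -90° from P; a 127° counterclockwise sweep puts A at bearing 37°, so A = P + 12.1·(cos 37°, sin 37°) = (64.663, 19.382). Tangency of A1 to AB means the radius PA is perpendicular to AB, so AB runs along (−sin 37°, cos 37°); with |AB| = 29.4, B = (46.970, 42.862). Then |WB| = |B − W| = 63.587.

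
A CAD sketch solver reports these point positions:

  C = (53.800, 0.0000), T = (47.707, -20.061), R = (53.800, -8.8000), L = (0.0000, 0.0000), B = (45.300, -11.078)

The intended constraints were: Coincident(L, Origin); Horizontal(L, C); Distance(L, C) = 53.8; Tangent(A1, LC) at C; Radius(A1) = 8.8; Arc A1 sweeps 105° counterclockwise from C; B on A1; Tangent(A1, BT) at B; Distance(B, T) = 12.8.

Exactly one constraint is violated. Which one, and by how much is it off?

Distance(B, T) = 12.8 — off by 3.50.

L = (0.00, 0.00) ✓; L.y = 0.00, C.y = 0.00 ✓; |LC| = 53.80 ✓; ∠(RC, CL) = 90.00° ✓; |RC| = 8.800 ✓; bearing(R→B) − bearing(R→C) = 105.0° ✓; |RB| = 8.800 ✓; ∠(RB, BT) = 90.00° ✓; |BT| = 9.300 ✗.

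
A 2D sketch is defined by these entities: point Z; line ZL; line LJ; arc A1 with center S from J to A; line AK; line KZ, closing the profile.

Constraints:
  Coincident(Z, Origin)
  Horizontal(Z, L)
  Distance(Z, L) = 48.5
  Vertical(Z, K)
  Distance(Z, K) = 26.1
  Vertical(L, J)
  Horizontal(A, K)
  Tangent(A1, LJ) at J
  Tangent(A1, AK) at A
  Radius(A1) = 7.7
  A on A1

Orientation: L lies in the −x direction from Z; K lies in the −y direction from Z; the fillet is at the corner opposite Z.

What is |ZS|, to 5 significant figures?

44.757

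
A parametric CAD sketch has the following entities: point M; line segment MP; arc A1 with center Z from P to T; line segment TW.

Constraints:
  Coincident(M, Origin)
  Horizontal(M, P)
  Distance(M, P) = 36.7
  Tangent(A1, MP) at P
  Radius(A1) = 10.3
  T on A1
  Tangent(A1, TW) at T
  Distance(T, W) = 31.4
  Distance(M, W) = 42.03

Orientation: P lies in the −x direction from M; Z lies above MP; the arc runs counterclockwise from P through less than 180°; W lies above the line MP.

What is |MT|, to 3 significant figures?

27.8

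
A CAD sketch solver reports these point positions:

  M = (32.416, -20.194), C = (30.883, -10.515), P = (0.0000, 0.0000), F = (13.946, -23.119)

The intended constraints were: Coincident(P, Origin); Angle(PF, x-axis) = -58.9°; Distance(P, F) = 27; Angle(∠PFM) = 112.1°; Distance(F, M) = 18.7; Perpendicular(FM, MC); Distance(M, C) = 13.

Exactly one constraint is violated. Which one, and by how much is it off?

Distance(M, C) = 13 — off by 3.20.

P = (0.00, 0.00) ✓; PF at -58.90° ✓; |PF| = 27.00 ✓; ∠PFM = 112.1° ✓; |FM| = 18.70 ✓; ∠(FM, MC) = 90.00° ✓; |MC| = 9.800 ✗.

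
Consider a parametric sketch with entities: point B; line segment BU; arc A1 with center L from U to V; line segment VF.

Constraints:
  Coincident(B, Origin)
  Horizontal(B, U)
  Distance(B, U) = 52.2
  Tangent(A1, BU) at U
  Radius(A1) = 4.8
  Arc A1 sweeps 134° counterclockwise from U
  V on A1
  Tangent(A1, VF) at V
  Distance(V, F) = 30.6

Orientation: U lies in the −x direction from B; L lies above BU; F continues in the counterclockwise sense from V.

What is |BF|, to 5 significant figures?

76.219

On A1, U sits at bearing -90° from L; a 134° counterclockwise sweep puts V at bearing 44°, so V = L + 4.8·(cos 44°, sin 44°) = (-48.747, 8.1344). A1 meets VF tangentially, so LV is at right angles to VF, so VF runs along (−sin 44°, cos 44°); with |VF| = 30.6, F = (-70.004, 30.146). Then |BF| = |F − B| = 76.219.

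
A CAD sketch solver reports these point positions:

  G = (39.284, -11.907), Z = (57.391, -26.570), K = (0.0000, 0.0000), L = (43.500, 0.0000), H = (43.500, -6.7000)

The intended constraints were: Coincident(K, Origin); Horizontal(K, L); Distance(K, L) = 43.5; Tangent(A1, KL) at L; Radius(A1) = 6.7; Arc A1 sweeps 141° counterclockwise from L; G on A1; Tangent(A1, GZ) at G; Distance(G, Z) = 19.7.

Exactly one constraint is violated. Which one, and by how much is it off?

Distance(G, Z) = 19.7 — off by 3.60.

K = (0.00, 0.00) ✓; K.y = 0.00, L.y = 0.00 ✓; |KL| = 43.50 ✓; ∠(HL, LK) = 90.00° ✓; |HL| = 6.700 ✓; bearing(H→G) − bearing(H→L) = 141.0° ✓; |HG| = 6.700 ✓; ∠(HG, GZ) = 90.00° ✓; |GZ| = 23.30 ✗.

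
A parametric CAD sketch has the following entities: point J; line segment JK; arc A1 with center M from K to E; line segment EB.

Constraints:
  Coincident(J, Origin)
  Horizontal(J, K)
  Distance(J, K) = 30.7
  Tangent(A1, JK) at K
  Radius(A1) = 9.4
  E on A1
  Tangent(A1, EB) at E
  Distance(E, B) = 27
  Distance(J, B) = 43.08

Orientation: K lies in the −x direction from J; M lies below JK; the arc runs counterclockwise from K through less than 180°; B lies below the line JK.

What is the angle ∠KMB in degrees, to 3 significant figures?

163°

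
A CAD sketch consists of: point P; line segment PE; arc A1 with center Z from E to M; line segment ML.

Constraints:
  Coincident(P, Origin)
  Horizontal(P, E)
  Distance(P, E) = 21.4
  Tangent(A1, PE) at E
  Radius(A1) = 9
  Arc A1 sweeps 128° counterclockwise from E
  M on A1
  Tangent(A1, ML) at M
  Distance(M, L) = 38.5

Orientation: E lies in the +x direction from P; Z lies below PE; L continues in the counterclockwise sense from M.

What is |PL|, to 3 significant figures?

58.8

On A1, E sits at bearing 90° from Z; a 128° counterclockwise sweep puts M at bearing 218°, so M = Z + 9.0·(cos 218°, sin 218°) = (14.3, -14.5). The tangent condition forces ZM to be normal to ML, so ML runs along (−sin 218°, cos 218°); with |ML| = 38.5, L = (38.0, -44.9). Then |PL| = |L − P| = 58.8.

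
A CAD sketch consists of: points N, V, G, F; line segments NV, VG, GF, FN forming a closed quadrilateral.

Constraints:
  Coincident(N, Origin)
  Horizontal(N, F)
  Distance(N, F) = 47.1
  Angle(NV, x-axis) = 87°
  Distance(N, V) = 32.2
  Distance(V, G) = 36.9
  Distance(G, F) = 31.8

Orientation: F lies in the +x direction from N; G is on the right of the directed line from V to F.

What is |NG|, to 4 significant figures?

15.51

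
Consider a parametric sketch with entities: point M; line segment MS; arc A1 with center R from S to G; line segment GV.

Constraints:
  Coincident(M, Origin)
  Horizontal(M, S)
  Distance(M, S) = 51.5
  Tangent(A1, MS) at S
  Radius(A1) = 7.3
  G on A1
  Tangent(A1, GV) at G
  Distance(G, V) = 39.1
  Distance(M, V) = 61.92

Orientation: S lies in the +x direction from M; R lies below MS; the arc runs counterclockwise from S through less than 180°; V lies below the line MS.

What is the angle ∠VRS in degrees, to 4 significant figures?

165.6°

Checks: |RG| = 7.300 ✓; ∠(RG, GV) = 90.00° ✓; |GV| = 39.10 ✓; |MV| = 61.92 ✓.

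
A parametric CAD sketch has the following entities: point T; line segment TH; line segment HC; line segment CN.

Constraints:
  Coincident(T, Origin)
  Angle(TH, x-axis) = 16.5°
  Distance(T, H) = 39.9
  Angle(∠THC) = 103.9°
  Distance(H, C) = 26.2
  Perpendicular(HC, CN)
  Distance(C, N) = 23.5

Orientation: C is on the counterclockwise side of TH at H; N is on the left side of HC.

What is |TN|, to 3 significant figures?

38.9

T is at the origin; TH runs at 16.5° with length 39.9, so H = 39.9·(cos 16.5°, sin 16.5°) = (38.3, 11.3). ∠THC = 103.9°, so HC runs at 16.5° + (180° − 103.9°) = 92.6° from the x-axis; with |HC| = 26.2, C = H + 26.2·(cos 92.6°, sin 92.6°) = (37.1, 37.5). HC is perpendicular to CN; with |CN| = 23.5 on the left of HC, N = C + 23.5·(-0.999, -0.0454) = (13.6, 36.4). Then |TN| = |N − T| = 38.9.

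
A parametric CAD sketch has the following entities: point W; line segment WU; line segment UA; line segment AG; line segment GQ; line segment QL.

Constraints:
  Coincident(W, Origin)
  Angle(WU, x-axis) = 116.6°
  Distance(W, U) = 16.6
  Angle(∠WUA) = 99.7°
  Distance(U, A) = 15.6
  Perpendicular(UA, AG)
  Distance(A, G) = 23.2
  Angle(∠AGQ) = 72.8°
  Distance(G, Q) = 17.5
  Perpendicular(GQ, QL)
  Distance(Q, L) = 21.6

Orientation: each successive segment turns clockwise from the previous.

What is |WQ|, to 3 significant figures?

2.36

W is at the origin; WU runs at 116.6° with length 16.6, so U = (-7.43, 14.8). ∠WUA = 99.7° gives UA at 36.3° from the x-axis; with |UA| = 15.6, A = (5.14, 24.1). UA ⟂ AG, so AG runs at -53.7°; with |AG| = 23.2, G = (18.9, 5.38). ∠AGQ = 72.8° gives GQ at -161° from the x-axis; with |GQ| = 17.5, Q = (2.34, -0.345). Then |WQ| = |Q − W| = 2.36.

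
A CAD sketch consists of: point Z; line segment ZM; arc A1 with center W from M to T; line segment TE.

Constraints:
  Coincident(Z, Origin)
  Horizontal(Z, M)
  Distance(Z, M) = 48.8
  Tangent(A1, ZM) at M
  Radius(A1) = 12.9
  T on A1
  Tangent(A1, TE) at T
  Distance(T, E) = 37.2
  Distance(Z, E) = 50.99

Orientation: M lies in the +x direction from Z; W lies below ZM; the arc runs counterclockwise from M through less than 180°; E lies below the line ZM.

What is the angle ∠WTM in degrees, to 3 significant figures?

53.9°

Z is at the origin; ZM is horizontal with |ZM| = 48.8 and M on the +x side, so M = (48.8, 0.00). A1 meets ZM tangentially, so WM is at right angles to ZM, so W = M + (0, -12.9) = (48.8, -12.9). Since WT ⟂ TE (tangency), |WE| = √(12.9² + 37.2²) = 39.4 regardless of where T sits on A1. So E lies on both circle(Z, 50.99) and circle(W, 39.4); the below-ZM intersection is E = (25.1, -44.4). T is the foot of the tangent from E: T = (36.5, -8.95).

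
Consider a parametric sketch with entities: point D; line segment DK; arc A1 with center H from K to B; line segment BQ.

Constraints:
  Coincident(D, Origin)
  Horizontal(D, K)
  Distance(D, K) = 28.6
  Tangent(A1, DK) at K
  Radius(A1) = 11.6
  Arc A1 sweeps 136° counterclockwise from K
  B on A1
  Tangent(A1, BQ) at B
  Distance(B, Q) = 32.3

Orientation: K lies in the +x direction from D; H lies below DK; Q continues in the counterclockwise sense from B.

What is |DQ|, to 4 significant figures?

60.93

D is at the origin; D and K share the same y with |DK| = 28.6 and K on the +x side, so K = (28.60, 0.000). A1 meets DK tangentially, so HK is at right angles to DK, so H = K + (0, -11.6) = (28.60, -11.60). On A1, K sits at bearing 90° from H; a 136° counterclockwise sweep puts B at bearing 226°, so B = H + 11.6·(cos 226°, sin 226°) = (20.54, -19.94). Tangency of A1 to BQ means the radius HB is perpendicular to BQ, so BQ runs along (−sin 226°, cos 226°); with |BQ| = 32.3, Q = (43.78, -42.38). Then |DQ| = |Q − D| = 60.93.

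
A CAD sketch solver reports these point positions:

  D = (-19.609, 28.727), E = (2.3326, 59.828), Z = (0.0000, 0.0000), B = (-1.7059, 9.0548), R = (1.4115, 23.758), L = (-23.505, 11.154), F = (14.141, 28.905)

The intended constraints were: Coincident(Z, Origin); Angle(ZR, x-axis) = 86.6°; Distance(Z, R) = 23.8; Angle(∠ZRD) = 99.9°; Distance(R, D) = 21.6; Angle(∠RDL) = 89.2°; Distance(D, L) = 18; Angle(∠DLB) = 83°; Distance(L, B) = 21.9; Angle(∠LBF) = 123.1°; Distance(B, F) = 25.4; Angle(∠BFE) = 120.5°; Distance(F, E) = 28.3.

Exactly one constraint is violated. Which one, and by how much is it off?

Distance(F, E) = 28.3 — off by 4.80.

Z = (0.00, 0.00) ✓; ZR at 86.60° ✓; |ZR| = 23.80 ✓; ∠ZRD = 99.90° ✓; |RD| = 21.60 ✓; ∠RDL = 89.20° ✓; |DL| = 18.00 ✓; ∠DLB = 83.00° ✓; |LB| = 21.90 ✓; ∠LBF = 123.1° ✓; |BF| = 25.40 ✓; ∠BFE = 120.5° ✓; |FE| = 33.10 ✗.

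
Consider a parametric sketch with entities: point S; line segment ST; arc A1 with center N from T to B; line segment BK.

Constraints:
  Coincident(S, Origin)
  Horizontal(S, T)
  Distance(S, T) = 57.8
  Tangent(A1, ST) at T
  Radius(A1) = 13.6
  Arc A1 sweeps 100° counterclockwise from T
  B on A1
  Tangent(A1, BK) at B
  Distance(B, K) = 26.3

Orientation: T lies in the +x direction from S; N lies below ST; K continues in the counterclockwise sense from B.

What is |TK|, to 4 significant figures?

42.78

S is at the origin; S and T share the same y with |ST| = 57.8 and T on the +x side, so T = (57.80, 0.000). A1 meets ST tangentially, so NT is at right angles to ST, so N = T + (0, -13.6) = (57.80, -13.60). On A1, T sits at bearing 90° from N; a 100° counterclockwise sweep puts B at bearing 190°, so B = N + 13.6·(cos 190°, sin 190°) = (44.41, -15.96). The tangent condition forces NB to be normal to BK, so BK runs along (−sin 190°, cos 190°); with |BK| = 26.3, K = (48.97, -41.86). Then |TK| = |K − T| = 42.78.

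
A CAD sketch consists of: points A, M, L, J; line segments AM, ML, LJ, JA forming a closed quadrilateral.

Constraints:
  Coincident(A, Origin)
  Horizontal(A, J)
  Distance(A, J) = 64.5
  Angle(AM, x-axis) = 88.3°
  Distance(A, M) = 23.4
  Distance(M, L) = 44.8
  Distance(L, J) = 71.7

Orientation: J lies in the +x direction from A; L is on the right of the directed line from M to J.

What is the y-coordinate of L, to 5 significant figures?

-21.163

Checks: |ML| = 44.80 ✓; |LJ| = 71.70 ✓.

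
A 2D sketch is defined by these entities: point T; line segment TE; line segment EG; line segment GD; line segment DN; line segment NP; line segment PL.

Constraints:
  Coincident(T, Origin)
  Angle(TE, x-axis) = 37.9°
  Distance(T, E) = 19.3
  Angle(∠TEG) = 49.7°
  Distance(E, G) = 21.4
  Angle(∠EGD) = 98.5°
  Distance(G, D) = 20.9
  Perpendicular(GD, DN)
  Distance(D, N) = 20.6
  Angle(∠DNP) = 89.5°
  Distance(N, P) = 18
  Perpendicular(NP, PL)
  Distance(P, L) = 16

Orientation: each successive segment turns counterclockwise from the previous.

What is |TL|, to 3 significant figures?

12.1

T is at the origin; TE runs at 37.9° with length 19.3, so E = (15.2, 11.9). ∠TEG = 49.7° gives EG at 168° from the x-axis; with |EG| = 21.4, G = (-5.72, 16.2). ∠EGD = 98.5° gives GD at -110° from the x-axis; with |GD| = 20.9, D = (-13.0, -3.37). GD ⟂ DN, so DN runs at -20.3°; with |DN| = 20.6, N = (6.35, -10.5). ∠DNP = 89.5° gives NP at 70.2° from the x-axis; with |NP| = 18.0, P = (12.4, 6.42). The perpendicularity gives PL at right angles to NP, so PL runs at 160°; with |PL| = 16.0, L = (-2.61, 11.8). Then |TL| = |L − T| = 12.1.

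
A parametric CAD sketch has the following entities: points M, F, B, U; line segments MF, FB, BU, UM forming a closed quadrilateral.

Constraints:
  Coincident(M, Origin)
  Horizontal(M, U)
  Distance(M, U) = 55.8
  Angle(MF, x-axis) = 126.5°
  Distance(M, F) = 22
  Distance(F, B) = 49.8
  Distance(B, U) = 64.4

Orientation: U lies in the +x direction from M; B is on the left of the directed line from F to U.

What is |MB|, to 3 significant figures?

58.0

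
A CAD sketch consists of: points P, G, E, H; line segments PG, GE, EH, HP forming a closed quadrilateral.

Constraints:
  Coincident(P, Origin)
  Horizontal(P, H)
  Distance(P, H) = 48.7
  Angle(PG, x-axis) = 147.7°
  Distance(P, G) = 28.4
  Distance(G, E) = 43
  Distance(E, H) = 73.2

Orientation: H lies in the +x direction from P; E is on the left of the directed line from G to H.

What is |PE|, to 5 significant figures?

52.432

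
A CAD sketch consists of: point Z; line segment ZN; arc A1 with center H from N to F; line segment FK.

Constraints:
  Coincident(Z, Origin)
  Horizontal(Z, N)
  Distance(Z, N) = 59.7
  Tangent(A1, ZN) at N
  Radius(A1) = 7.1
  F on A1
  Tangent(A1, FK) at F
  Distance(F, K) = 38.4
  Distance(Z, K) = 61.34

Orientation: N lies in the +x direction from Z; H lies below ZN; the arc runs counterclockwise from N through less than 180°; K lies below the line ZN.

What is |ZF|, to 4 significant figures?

53.07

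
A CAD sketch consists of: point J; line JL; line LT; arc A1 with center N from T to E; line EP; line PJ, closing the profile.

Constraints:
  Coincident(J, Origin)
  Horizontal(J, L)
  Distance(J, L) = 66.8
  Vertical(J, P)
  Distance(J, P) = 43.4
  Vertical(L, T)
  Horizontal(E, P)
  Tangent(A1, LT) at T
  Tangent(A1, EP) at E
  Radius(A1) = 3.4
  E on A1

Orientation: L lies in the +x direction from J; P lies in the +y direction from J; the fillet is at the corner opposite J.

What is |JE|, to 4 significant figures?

76.83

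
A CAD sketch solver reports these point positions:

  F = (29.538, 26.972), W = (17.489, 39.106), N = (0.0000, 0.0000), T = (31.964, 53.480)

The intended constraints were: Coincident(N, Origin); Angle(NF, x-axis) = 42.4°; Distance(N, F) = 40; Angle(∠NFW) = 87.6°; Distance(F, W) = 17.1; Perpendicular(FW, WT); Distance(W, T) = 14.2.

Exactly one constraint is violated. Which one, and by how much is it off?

Distance(W, T) = 14.2 — off by 6.20.

N = (0.00, 0.00) ✓; NF at 42.40° ✓; |NF| = 40.00 ✓; ∠NFW = 87.60° ✓; |FW| = 17.10 ✓; ∠(FW, WT) = 90.00° ✓; |WT| = 20.40 ✗.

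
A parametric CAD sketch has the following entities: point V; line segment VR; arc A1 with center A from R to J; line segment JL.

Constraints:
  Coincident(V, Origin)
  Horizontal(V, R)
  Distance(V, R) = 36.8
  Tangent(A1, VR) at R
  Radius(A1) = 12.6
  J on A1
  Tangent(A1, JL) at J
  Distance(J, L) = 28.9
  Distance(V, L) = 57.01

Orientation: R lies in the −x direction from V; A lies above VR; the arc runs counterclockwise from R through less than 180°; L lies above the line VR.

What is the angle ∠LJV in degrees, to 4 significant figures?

146.9°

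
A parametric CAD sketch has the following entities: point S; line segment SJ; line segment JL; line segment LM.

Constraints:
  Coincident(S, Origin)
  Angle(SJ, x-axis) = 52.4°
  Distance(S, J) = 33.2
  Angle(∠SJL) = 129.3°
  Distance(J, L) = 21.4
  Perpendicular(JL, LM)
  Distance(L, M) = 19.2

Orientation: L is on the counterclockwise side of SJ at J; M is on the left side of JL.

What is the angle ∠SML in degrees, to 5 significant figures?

98.699°

S is at the origin; SJ runs at 52.4° with length 33.2, so J = 33.2·(cos 52.4°, sin 52.4°) = (20.257, 26.304). ∠SJL = 129.3°, so JL runs at 52.4° + (180° − 129.3°) = 103.10° from the x-axis; with |JL| = 21.4, L = J + 21.4·(cos 103.10°, sin 103.10°) = (15.406, 47.147). JL ⟂ LM; with |LM| = 19.2 on the left of JL, M = L + 19.2·(-0.97398, -0.22665) = (-3.2939, 42.795). Then cos ∠SML = MS·ML / (|MS||ML|), giving 98.699°.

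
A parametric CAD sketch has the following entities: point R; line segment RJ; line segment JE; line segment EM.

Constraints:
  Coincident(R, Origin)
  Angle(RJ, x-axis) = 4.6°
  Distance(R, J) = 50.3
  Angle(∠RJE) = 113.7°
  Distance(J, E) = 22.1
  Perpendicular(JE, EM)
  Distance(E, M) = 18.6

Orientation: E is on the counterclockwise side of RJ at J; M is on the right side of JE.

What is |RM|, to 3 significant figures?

77.3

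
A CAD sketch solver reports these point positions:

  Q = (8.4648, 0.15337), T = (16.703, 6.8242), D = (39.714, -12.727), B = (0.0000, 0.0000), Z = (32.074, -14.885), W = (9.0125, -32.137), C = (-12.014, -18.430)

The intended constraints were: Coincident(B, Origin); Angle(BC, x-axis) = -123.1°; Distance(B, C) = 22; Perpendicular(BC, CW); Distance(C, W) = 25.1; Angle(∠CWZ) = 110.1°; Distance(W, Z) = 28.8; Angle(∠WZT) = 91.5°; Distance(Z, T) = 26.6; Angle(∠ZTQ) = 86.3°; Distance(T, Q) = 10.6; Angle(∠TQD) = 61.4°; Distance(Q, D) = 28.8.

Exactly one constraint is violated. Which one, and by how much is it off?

Distance(Q, D) = 28.8 — off by 5.00.

B = (0.00, 0.00) ✓; BC at -123.1° ✓; |BC| = 22.00 ✓; ∠(BC, CW) = 90.00° ✓; |CW| = 25.10 ✓; ∠CWZ = 110.1° ✓; |WZ| = 28.80 ✓; ∠WZT = 91.50° ✓; |ZT| = 26.60 ✓; ∠ZTQ = 86.30° ✓; |TQ| = 10.60 ✓; ∠TQD = 61.40° ✓; |QD| = 33.80 ✗.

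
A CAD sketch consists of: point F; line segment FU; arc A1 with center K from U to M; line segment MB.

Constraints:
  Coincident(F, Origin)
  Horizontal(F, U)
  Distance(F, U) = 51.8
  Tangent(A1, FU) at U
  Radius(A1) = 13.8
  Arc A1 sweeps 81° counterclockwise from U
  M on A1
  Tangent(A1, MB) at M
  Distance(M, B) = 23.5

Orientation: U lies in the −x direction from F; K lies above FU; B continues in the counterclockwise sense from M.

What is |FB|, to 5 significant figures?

49.035

On A1, U sits at bearing -90° from K; an 81° counterclockwise sweep puts M at bearing -9°, so M = K + 13.8·(cos -9°, sin -9°) = (-38.170, 11.641). Since A1 is tangent to MB there, KM ⟂ MB, so MB runs along (−sin -9°, cos -9°); with |MB| = 23.5, B = (-34.494, 34.852). Then |FB| = |B − F| = 49.035.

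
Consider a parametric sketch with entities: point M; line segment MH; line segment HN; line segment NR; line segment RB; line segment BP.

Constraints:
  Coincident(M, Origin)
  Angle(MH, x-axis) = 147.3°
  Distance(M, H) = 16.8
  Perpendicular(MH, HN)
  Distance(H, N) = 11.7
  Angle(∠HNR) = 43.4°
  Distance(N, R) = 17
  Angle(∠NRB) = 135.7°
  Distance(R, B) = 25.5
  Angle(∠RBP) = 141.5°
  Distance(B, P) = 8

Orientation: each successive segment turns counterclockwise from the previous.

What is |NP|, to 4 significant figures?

44.47

M is at the origin; MH runs at 147.3° with length 16.8, so H = (-14.14, 9.076). MH is perpendicular to HN, so HN runs at -122.7°; with |HN| = 11.7, N = (-20.46, -0.7696). ∠HNR = 43.4° gives NR at 13.90° from the x-axis; with |NR| = 17.0, R = (-3.956, 3.314). ∠NRB = 135.7° gives RB at 58.20° from the x-axis; with |RB| = 25.5, B = (9.481, 24.99). ∠RBP = 141.5° gives BP at 96.70° from the x-axis; with |BP| = 8.0, P = (8.548, 32.93). Then |NP| = |P − N| = 44.47.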